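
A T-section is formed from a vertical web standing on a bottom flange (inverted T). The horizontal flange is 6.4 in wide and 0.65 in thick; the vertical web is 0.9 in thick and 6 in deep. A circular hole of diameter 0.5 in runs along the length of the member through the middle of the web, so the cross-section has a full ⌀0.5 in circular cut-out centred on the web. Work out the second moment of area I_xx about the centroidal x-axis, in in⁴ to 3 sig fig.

Decompose the section into non-overlapping parts with the origin at the bottom-left of its bounding rectangle.
Flange: 6.4 × 0.65, A = 4.16 in², y = 0.325 in, Ī = 0.14647 in⁴.
Web: 0.9 × 6, A = 5.4 in², y = 3.65 in, Ī = 16.2 in⁴.
Hole (subtracted): ⌀0.5, A = 0.19635 in², y = 3.65 in, Ī = 0.003068 in⁴.
Centroid: ȳ = ΣA·y / ΣA = 2.1728 in.
Transfer each piece to the centroidal x-axis using Ī + A·d² with d = y − 2.1728:
  flange: d = -1.8478 in → contributes +14.35 in⁴
  web: d = 1.4772 in → contributes +27.983 in⁴
  hole: d = 1.4772 in → contributes −0.43153 in⁴
Total I = 41.902 in⁴.

I_xx ≈ 41.9 in⁴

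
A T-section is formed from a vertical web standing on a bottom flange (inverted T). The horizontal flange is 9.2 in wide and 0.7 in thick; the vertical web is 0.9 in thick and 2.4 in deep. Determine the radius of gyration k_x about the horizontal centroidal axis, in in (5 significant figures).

Treat the section as a set of non-overlapping primitives; coordinates are from the bounding-box lower-left.
Flange: 9.2 × 0.7, A = 6.44 in², y = 0.35 in, Ī = 0.2629667 in⁴.
Web: 0.9 × 2.4, A = 2.16 in², y = 1.9 in, Ī = 1.0368 in⁴.
Centroid: ȳ = ΣA·y / ΣA = 0.7393023 in.
Transfer each piece to the horizontal centroidal axis using Ī + A·d² with d = y − 0.7393023:
  flange: d = -0.3893023 in → contributes +1.238989 in⁴
  web: d = 1.160698 in → contributes +3.946793 in⁴
Total I = 5.185782 in⁴.
Radius of gyration: k = √(I/A) = √(5.185782 / 8.6) = 0.7765294 in.

k_x ≈ 0.77653 in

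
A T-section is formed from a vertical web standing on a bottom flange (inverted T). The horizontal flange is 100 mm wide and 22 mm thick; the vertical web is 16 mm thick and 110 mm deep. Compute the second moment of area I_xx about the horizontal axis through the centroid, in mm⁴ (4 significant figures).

Decompose the section into non-overlapping parts with the origin at the bottom-left of its bounding rectangle.
Flange: 100 × 22, A = 2 200 mm², y = 11 mm, Ī = 88733.3 mm⁴.
Web: 16 × 110, A = 1 760 mm², y = 77 mm, Ī = 1 774 667 mm⁴.
Centroid: ȳ = ΣA·y / ΣA = 40.3333 mm.
Transfer each piece to the horizontal axis through the centroid using Ī + A·d² with d = y − 40.3333:
  flange: d = -29.3333 mm → contributes +1 981 711 mm⁴
  web: d = 36.6667 mm → contributes +4 140 889 mm⁴
Total I = 6 122 600 mm⁴.

I_xx ≈ 6.123 × 10⁶ mm⁴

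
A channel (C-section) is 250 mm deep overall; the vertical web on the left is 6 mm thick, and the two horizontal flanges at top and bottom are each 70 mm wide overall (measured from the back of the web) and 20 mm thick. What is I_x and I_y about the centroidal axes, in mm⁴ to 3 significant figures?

Split into non-overlapping primitives; take the origin at the lower-left of the bounding box.
Web: 6 × 250, A = 1 500 mm², y = 125 mm, Ī = 7 812 500 mm⁴.
Top flange (beyond web): 64 × 20, A = 1 280 mm², y = 240 mm, Ī = 42 667 mm⁴.
Bottom flange (beyond web): 64 × 20, A = 1 280 mm², y = 10 mm, Ī = 42 667 mm⁴.
By symmetry the centroid is at mid-height, ȳ = 125 mm.
Transfer each piece to the centroidal x-axis using Ī + A·d² with d = y − 125:
  web: d = 0 mm → contributes +7 812 500 mm⁴
  top flange (beyond web): d = 115 mm → contributes +16 970 667 mm⁴
  bottom flange (beyond web): d = -115 mm → contributes +16 970 667 mm⁴
Total I = 41 753 833 mm⁴.
For the y-axis: x̄ = 25.069 mm.
Repeating about the centroidal y-axis gives I_y = 2 036 934 mm⁴.

I_x ≈ 4.18 × 10⁷ mm⁴, I_y ≈ 2.04 × 10⁶ mm⁴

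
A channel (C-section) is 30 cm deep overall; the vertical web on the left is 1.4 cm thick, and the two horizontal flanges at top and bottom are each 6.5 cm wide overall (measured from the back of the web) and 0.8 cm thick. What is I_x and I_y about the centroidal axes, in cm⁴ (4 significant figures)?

Break the section into simple shapes (no overlaps), measuring from the bottom-left corner of the bounding box.
Web: 1.4 × 30, A = 42 cm², y = 15 cm, Ī = 3 150 cm⁴.
Top flange (beyond web): 5.1 × 0.8, A = 4.08 cm², y = 29.6 cm, Ī = 0.2176 cm⁴.
Bottom flange (beyond web): 5.1 × 0.8, A = 4.08 cm², y = 0.4 cm, Ī = 0.2176 cm⁴.
By symmetry the centroid is at mid-height, ȳ = 15 cm.
Transfer each piece to the centroidal x-axis using Ī + A·d² with d = y − 15:
  web: d = 0 cm → contributes +3 150 cm⁴
  top flange (beyond web): d = 14.6 cm → contributes +869.91 cm⁴
  bottom flange (beyond web): d = -14.6 cm → contributes +869.91 cm⁴
Total I = 4889.82 cm⁴.
For the y-axis: x̄ = 1.22871 cm.
Repeating about the centroidal y-axis gives I_y = 96.7155 cm⁴.

I_x ≈ 4890 cm⁴, I_y ≈ 96.72 cm⁴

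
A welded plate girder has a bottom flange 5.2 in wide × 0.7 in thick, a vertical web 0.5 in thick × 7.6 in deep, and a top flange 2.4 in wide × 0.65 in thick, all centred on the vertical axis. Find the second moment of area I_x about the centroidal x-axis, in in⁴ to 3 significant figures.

Split into non-overlapping primitives; take the origin at the lower-left of the bounding box.
Bottom plate: 5.2 × 0.7, A = 3.64 in², y = 0.35 in, Ī = 0.14863 in⁴.
Web plate: 0.5 × 7.6, A = 3.8 in², y = 4.5 in, Ī = 18.291 in⁴.
Top plate: 2.4 × 0.65, A = 1.56 in², y = 8.625 in, Ī = 0.054925 in⁴.
Centroid: ȳ = ΣA·y / ΣA = 3.5366 in.
Transfer each piece to the centroidal x-axis using Ī + A·d² with d = y − 3.5366:
  bottom plate: d = -3.1866 in → contributes +37.11 in⁴
  web plate: d = 0.96344 in → contributes +21.818 in⁴
  top plate: d = 5.0884 in → contributes +40.447 in⁴
Total I = 99.374 in⁴.

I_x ≈ 99.4 in⁴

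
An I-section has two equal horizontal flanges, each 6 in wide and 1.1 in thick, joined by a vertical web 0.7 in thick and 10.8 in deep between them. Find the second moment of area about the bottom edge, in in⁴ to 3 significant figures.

I_base ≈ 1420 in⁴

Decompose the section into non-overlapping parts with the origin at the bottom-left of its bounding rectangle.
Bottom flange: 6 × 1.1, A = 6.6 in², y = 0.55 in, Ī = 0.6655 in⁴.
Web: 0.7 × 10.8, A = 7.56 in², y = 6.5 in, Ī = 73.483 in⁴.
Top flange: 6 × 1.1, A = 6.6 in², y = 12.45 in, Ī = 0.6655 in⁴.
Transfer each piece to the base of the section using Ī + A·d² with d = y − 0:
  bottom flange: d = 0.55 in → contributes +2.662 in⁴
  web: d = 6.5 in → contributes +392.89 in⁴
  top flange: d = 12.45 in → contributes +1023.7 in⁴
Total I = 1419.2 in⁴.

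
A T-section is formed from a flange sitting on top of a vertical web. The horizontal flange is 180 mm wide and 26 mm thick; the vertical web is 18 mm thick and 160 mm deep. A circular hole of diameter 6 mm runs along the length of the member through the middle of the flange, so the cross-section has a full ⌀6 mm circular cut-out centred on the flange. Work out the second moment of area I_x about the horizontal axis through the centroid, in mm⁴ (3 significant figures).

I_x ≈ 2.18 × 10⁷ mm⁴

Split into non-overlapping primitives; take the origin at the lower-left of the bounding box.
Flange: 180 × 26, A = 4 680 mm², y = 173 mm, Ī = 263 640 mm⁴.
Web: 18 × 160, A = 2 880 mm², y = 80 mm, Ī = 6 144 000 mm⁴.
Hole (subtracted): ⌀6, A = 28.274 mm², y = 173 mm, Ī = 63.617 mm⁴.
Centroid: ȳ = ΣA·y / ΣA = 137.44 mm.
Transfer each piece to the horizontal axis through the centroid using Ī + A·d² with d = y − 137.44:
  flange: d = 35.562 mm → contributes +6 182 087 mm⁴
  web: d = -57.438 mm → contributes +15 645 618 mm⁴
  hole: d = 35.562 mm → contributes −35 820 mm⁴
Total I = 21 791 885 mm⁴.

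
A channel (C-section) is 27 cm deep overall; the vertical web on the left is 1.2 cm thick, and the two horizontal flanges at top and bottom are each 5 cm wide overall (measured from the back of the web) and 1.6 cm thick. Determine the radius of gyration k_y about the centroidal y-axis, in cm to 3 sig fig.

k_y ≈ 1.29 cm

Split into non-overlapping primitives; take the origin at the lower-left of the bounding box.
Web: 1.2 × 27, A = 32.4 cm², x = 0.6 cm, Ī = 3.888 cm⁴.
Top flange (beyond web): 3.8 × 1.6, A = 6.08 cm², x = 3.1 cm, Ī = 7.3163 cm⁴.
Bottom flange (beyond web): 3.8 × 1.6, A = 6.08 cm², x = 3.1 cm, Ī = 7.3163 cm⁴.
Centroid: x̄ = ΣA·x / ΣA = 1.2822 cm.
Transfer each piece to the centroidal y-axis using Ī + A·d² with d = x − 1.2822:
  web: d = -0.68223 cm → contributes +18.968 cm⁴
  top flange (beyond web): d = 1.8178 cm → contributes +27.406 cm⁴
  bottom flange (beyond web): d = 1.8178 cm → contributes +27.406 cm⁴
Total I = 73.781 cm⁴.
Radius of gyration: k = √(I/A) = √(73.781 / 44.56) = 1.2868 cm.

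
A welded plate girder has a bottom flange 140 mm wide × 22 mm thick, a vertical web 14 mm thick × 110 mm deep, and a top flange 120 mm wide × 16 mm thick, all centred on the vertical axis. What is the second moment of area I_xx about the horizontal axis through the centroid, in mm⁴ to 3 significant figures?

I_xx ≈ 2.17 × 10⁷ mm⁴

Break the section into simple shapes (no overlaps), measuring from the bottom-left corner of the bounding box.
Bottom plate: 140 × 22, A = 3 080 mm², y = 11 mm, Ī = 124 227 mm⁴.
Web plate: 14 × 110, A = 1 540 mm², y = 77 mm, Ī = 1 552 833 mm⁴.
Top plate: 120 × 16, A = 1 920 mm², y = 140 mm, Ī = 40 960 mm⁴.
Centroid: ȳ = ΣA·y / ΣA = 64.413 mm.
Transfer each piece to the horizontal axis through the centroid using Ī + A·d² with d = y − 64.413:
  bottom plate: d = -53.413 mm → contributes +8 911 257 mm⁴
  web plate: d = 12.587 mm → contributes +1 796 826 mm⁴
  top plate: d = 75.587 mm → contributes +11 010 723 mm⁴
Total I = 21 718 805 mm⁴.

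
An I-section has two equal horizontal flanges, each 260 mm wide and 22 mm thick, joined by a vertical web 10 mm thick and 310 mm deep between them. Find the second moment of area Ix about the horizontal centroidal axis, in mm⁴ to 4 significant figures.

Ix ≈ 3.405 × 10⁸ mm⁴

Split into non-overlapping primitives; take the origin at the lower-left of the bounding box.
Bottom flange: 260 × 22, A = 5 720 mm², y = 11 mm, Ī = 230 707 mm⁴.
Web: 10 × 310, A = 3 100 mm², y = 177 mm, Ī = 24 825 833 mm⁴.
Top flange: 260 × 22, A = 5 720 mm², y = 343 mm, Ī = 230 707 mm⁴.
By symmetry the centroid is at mid-height, ȳ = 177 mm.
Transfer each piece to the horizontal centroidal axis using Ī + A·d² with d = y − 177:
  bottom flange: d = -166 mm → contributes +157 851 027 mm⁴
  web: d = 0 mm → contributes +24 825 833 mm⁴
  top flange: d = 166 mm → contributes +157 851 027 mm⁴
Total I = 340 527 887 mm⁴.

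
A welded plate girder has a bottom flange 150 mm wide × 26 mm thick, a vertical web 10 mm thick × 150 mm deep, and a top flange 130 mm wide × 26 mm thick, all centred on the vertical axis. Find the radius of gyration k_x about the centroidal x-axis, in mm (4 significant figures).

k_x ≈ 82.22 mm

Treat the section as a set of non-overlapping primitives; coordinates are from the bounding-box lower-left.
Bottom plate: 150 × 26, A = 3 900 mm², y = 13 mm, Ī = 219 700 mm⁴.
Web plate: 10 × 150, A = 1 500 mm², y = 101 mm, Ī = 2 812 500 mm⁴.
Top plate: 130 × 26, A = 3 380 mm², y = 189 mm, Ī = 190 407 mm⁴.
Centroid: ȳ = ΣA·y / ΣA = 95.7882 mm.
Transfer each piece to the centroidal x-axis using Ī + A·d² with d = y − 95.7882:
  bottom plate: d = -82.7882 mm → contributes +26 949 827 mm⁴
  web plate: d = 5.21185 mm → contributes +2 853 245 mm⁴
  top plate: d = 93.2118 mm → contributes +29 557 361 mm⁴
Total I = 59 360 433 mm⁴.
Radius of gyration: k = √(I/A) = √(59 360 433 / 8 780) = 82.2245 mm.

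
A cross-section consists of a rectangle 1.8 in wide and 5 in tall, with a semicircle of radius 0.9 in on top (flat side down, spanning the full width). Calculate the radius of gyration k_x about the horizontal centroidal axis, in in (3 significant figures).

Treat the section as a set of non-overlapping primitives; coordinates are from the bounding-box lower-left.
Rectangular body: 1.8 × 5, A = 9 in², y = 2.5 in, Ī = 18.75 in⁴.
Semicircular cap: semicircle r = 0.9, A = 1.2723 in², y = 5.382 in, Ī = 0.072012 in⁴.
Centroid: ȳ = ΣA·y / ΣA = 2.857 in.
Transfer each piece to the horizontal centroidal axis using Ī + A·d² with d = y − 2.857:
  rectangular body: d = -0.35696 in → contributes +19.897 in⁴
  semicircular cap: d = 2.525 in → contributes +8.1841 in⁴
Total I = 28.081 in⁴.
Radius of gyration: k = √(I/A) = √(28.081 / 10.272) = 1.6534 in.

k_x ≈ 1.65 in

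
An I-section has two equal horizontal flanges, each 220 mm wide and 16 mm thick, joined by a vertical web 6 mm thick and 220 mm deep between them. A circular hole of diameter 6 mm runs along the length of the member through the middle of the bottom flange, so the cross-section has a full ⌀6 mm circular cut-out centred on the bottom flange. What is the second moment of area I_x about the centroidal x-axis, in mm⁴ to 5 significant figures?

I_x ≈ 1.0310 × 10⁸ mm⁴

Decompose the section into non-overlapping parts with the origin at the bottom-left of its bounding rectangle.
Bottom flange: 220 × 16, A = 3 520 mm², y = 8 mm, Ī = 75093.33 mm⁴.
Web: 6 × 220, A = 1 320 mm², y = 126 mm, Ī = 5 324 000 mm⁴.
Top flange: 220 × 16, A = 3 520 mm², y = 244 mm, Ī = 75093.33 mm⁴.
Hole (subtracted): ⌀6, A = 28.27433 mm², y = 8 mm, Ī = 63.61725 mm⁴.
Centroid: ȳ = ΣA·y / ΣA = 126.4004 mm.
Transfer each piece to the centroidal x-axis using Ī + A·d² with d = y − 126.4004:
  bottom flange: d = -118.4004 mm → contributes +49 420 793 mm⁴
  web: d = -0.4004418 mm → contributes +5 324 212 mm⁴
  top flange: d = 117.5996 mm → contributes +48 755 483 mm⁴
  hole: d = -118.4004 mm → contributes −396 432 mm⁴
Total I = 103 104 055 mm⁴.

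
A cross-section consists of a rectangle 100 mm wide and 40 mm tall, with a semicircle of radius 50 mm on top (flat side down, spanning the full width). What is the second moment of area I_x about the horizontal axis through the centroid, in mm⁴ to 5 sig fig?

I_x ≈ 4.5863 × 10⁶ mm⁴

Split into non-overlapping primitives; take the origin at the lower-left of the bounding box.
Rectangular body: 100 × 40, A = 4 000 mm², y = 20 mm, Ī = 533333.3 mm⁴.
Semicircular cap: semicircle r = 50, A = 3926.991 mm², y = 61.22066 mm, Ī = 685 981 mm⁴.
Centroid: ȳ = ΣA·y / ΣA = 40.4205 mm.
Transfer each piece to the horizontal axis through the centroid using Ī + A·d² with d = y − 40.4205:
  rectangular body: d = -20.4205 mm → contributes +2 201 321 mm⁴
  semicircular cap: d = 20.80015 mm → contributes +2 384 980 mm⁴
Total I = 4 586 301 mm⁴.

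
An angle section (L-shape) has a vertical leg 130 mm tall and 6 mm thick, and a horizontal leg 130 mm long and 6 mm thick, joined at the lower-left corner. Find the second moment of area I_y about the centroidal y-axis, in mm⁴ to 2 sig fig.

I_y ≈ 2.6 × 10⁶ mm⁴

Decompose the section into non-overlapping parts with the origin at the bottom-left of its bounding rectangle.
Vertical leg: 6 × 130, A = 780 mm², x = 3 mm, Ī = 2 340 mm⁴.
Horizontal leg (remainder): 124 × 6, A = 744 mm², x = 68 mm, Ī = 953 312 mm⁴.
Centroid: x̄ = ΣA·x / ΣA = 34.73 mm.
Transfer each piece to the centroidal y-axis using Ī + A·d² with d = x − 34.73:
  vertical leg: d = -31.73 mm → contributes +787 751 mm⁴
  horizontal leg (remainder): d = 33.27 mm → contributes +1 776 727 mm⁴
Total I = 2 564 479 mm⁴.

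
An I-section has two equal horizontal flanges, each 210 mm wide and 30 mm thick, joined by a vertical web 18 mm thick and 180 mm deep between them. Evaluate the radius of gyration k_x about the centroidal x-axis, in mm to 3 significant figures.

k_x ≈ 96.9 mm

Treat the section as a set of non-overlapping primitives; coordinates are from the bounding-box lower-left.
Bottom flange: 210 × 30, A = 6 300 mm², y = 15 mm, Ī = 472 500 mm⁴.
Web: 18 × 180, A = 3 240 mm², y = 120 mm, Ī = 8 748 000 mm⁴.
Top flange: 210 × 30, A = 6 300 mm², y = 225 mm, Ī = 472 500 mm⁴.
By symmetry the centroid is at mid-height, ȳ = 120 mm.
Transfer each piece to the centroidal x-axis using Ī + A·d² with d = y − 120:
  bottom flange: d = -105 mm → contributes +69 930 000 mm⁴
  web: d = 0 mm → contributes +8 748 000 mm⁴
  top flange: d = 105 mm → contributes +69 930 000 mm⁴
Total I = 148 608 000 mm⁴.
Radius of gyration: k = √(I/A) = √(148 608 000 / 15 840) = 96.86 mm.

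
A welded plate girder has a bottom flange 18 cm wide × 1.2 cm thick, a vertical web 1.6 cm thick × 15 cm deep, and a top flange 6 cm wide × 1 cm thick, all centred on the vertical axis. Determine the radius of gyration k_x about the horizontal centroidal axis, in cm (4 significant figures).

Decompose the section into non-overlapping parts with the origin at the bottom-left of its bounding rectangle.
Bottom plate: 18 × 1.2, A = 21.6 cm², y = 0.6 cm, Ī = 2.592 cm⁴.
Web plate: 1.6 × 15, A = 24 cm², y = 8.7 cm, Ī = 450 cm⁴.
Top plate: 6 × 1, A = 6 cm², y = 16.7 cm, Ī = 0.5 cm⁴.
Centroid: ȳ = ΣA·y / ΣA = 6.23953 cm.
Transfer each piece to the horizontal centroidal axis using Ī + A·d² with d = y − 6.23953:
  bottom plate: d = -5.63953 cm → contributes +689.566 cm⁴
  web plate: d = 2.46047 cm → contributes +595.293 cm⁴
  top plate: d = 10.4605 cm → contributes +657.028 cm⁴
Total I = 1941.89 cm⁴.
Radius of gyration: k = √(I/A) = √(1941.89 / 51.6) = 6.13461 cm.

k_x ≈ 6.135 cm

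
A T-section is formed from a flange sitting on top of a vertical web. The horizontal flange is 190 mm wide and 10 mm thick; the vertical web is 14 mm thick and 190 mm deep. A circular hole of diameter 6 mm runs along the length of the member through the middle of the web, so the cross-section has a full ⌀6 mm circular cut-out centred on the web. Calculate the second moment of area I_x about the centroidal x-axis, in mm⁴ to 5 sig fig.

Break the section into simple shapes (no overlaps), measuring from the bottom-left corner of the bounding box.
Flange: 190 × 10, A = 1 900 mm², y = 195 mm, Ī = 15833.33 mm⁴.
Web: 14 × 190, A = 2 660 mm², y = 95 mm, Ī = 8 002 167 mm⁴.
Hole (subtracted): ⌀6, A = 28.27433 mm², y = 95 mm, Ī = 63.61725 mm⁴.
Centroid: ȳ = ΣA·y / ΣA = 136.9266 mm.
Transfer each piece to the centroidal x-axis using Ī + A·d² with d = y − 136.9266:
  flange: d = 58.07337 mm → contributes +6 423 614 mm⁴
  web: d = -41.92663 mm → contributes +12 678 028 mm⁴
  hole: d = -41.92663 mm → contributes −49765.45 mm⁴
Total I = 19 051 876 mm⁴.

I_x ≈ 1.9052 × 10⁷ mm⁴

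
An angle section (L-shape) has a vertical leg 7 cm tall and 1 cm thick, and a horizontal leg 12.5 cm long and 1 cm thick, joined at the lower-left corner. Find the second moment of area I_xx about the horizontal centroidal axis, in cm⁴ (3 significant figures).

I_xx ≈ 68.7 cm⁴

Decompose the section into non-overlapping parts with the origin at the bottom-left of its bounding rectangle.
Vertical leg: 1 × 7, A = 7 cm², y = 3.5 cm, Ī = 28.583 cm⁴.
Horizontal leg (remainder): 11.5 × 1, A = 11.5 cm², y = 0.5 cm, Ī = 0.95833 cm⁴.
Centroid: ȳ = ΣA·y / ΣA = 1.6351 cm.
Transfer each piece to the horizontal centroidal axis using Ī + A·d² with d = y − 1.6351:
  vertical leg: d = 1.8649 cm → contributes +52.927 cm⁴
  horizontal leg (remainder): d = -1.1351 cm → contributes +15.776 cm⁴
Total I = 68.704 cm⁴.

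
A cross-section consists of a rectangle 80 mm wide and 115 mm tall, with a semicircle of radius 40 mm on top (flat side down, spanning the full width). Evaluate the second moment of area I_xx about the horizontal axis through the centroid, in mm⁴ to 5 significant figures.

I_xx ≈ 2.1369 × 10⁷ mm⁴

Break the section into simple shapes (no overlaps), measuring from the bottom-left corner of the bounding box.
Rectangular body: 80 × 115, A = 9 200 mm², y = 57.5 mm, Ī = 10 139 167 mm⁴.
Semicircular cap: semicircle r = 40, A = 2513.274 mm², y = 131.9765 mm, Ī = 280977.8 mm⁴.
Centroid: ȳ = ΣA·y / ΣA = 73.48015 mm.
Transfer each piece to the horizontal axis through the centroid using Ī + A·d² with d = y − 73.48015:
  rectangular body: d = -15.98015 mm → contributes +12 488 528 mm⁴
  semicircular cap: d = 58.49637 mm → contributes +8 880 964 mm⁴
Total I = 21 369 491 mm⁴.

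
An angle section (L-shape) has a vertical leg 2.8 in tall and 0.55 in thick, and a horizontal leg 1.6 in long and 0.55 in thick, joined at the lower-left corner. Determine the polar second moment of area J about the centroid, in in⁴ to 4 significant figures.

Treat the section as a set of non-overlapping primitives; coordinates are from the bounding-box lower-left.
Vertical leg: 0.55 × 2.8, A = 1.54 in², y = 1.4 in, Ī = 1.00613 in⁴.
Horizontal leg (remainder): 1.05 × 0.55, A = 0.5775 in², y = 0.275 in, Ī = 0.0145578 in⁴.
Centroid: ȳ = ΣA·y / ΣA = 1.09318 in.
Transfer each piece to the centroidal x-axis using Ī + A·d² with d = y − 1.09318:
  vertical leg: d = 0.306818 in → contributes +1.1511 in⁴
  horizontal leg (remainder): d = -0.818182 in → contributes +0.401149 in⁴
Total I = 1.55225 in⁴.
For the y-axis: x̄ = 0.493182 in.
Repeating about the centroidal y-axis gives I_y = 0.360679 in⁴.
Polar second moment: J = I_x + I_y = 1.91293 in⁴.

J ≈ 1.913 in⁴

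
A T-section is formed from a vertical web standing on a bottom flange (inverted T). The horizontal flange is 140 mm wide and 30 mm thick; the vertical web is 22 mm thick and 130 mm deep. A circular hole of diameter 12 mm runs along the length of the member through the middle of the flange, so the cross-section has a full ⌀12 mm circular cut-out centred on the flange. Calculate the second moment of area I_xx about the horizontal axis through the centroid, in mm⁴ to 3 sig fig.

Treat the section as a set of non-overlapping primitives; coordinates are from the bounding-box lower-left.
Flange: 140 × 30, A = 4 200 mm², y = 15 mm, Ī = 315 000 mm⁴.
Web: 22 × 130, A = 2 860 mm², y = 95 mm, Ī = 4 027 833 mm⁴.
Hole (subtracted): ⌀12, A = 113.1 mm², y = 15 mm, Ī = 1017.9 mm⁴.
Centroid: ȳ = ΣA·y / ΣA = 47.936 mm.
Transfer each piece to the horizontal axis through the centroid using Ī + A·d² with d = y − 47.936:
  flange: d = -32.936 mm → contributes +4 870 950 mm⁴
  web: d = 47.064 mm → contributes +10 362 914 mm⁴
  hole: d = -32.936 mm → contributes −123 700 mm⁴
Total I = 15 110 164 mm⁴.

I_xx ≈ 1.51 × 10⁷ mm⁴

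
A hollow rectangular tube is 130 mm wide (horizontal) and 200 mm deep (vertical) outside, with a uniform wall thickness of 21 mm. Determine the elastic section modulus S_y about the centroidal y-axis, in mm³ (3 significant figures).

S_y ≈ 4.25 × 10⁵ mm³

Decompose the section into non-overlapping parts with the origin at the bottom-left of its bounding rectangle.
Outer rectangle: 130 × 200, A = 26 000 mm², x = 65 mm, Ī = 36 616 667 mm⁴.
Inner void (subtracted): 88 × 158, A = 13 904 mm², x = 65 mm, Ī = 8 972 715 mm⁴.
By symmetry the centroid is at mid-width, x̄ = 65 mm.
All pieces are centred on the centroidal y-axis, so I = ΣĪ (holes subtracted) = 27 643 952 mm⁴.
Extreme fibre distance c = 65 mm; S = I/c = 425 292 mm³.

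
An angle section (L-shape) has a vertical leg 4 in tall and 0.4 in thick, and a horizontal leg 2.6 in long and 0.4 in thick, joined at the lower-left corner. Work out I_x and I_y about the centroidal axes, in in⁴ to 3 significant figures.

Break the section into simple shapes (no overlaps), measuring from the bottom-left corner of the bounding box.
Vertical leg: 0.4 × 4, A = 1.6 in², y = 2 in, Ī = 2.1333 in⁴.
Horizontal leg (remainder): 2.2 × 0.4, A = 0.88 in², y = 0.2 in, Ī = 0.011733 in⁴.
Centroid: ȳ = ΣA·y / ΣA = 1.3613 in.
Transfer each piece to the centroidal x-axis using Ī + A·d² with d = y − 1.3613:
  vertical leg: d = 0.63871 in → contributes +2.7861 in⁴
  horizontal leg (remainder): d = -1.1613 in → contributes +1.1985 in⁴
Total I = 3.9846 in⁴.
For the y-axis: x̄ = 0.66129 in.
Repeating about the centroidal y-axis gives I_y = 1.3358 in⁴.

I_x ≈ 3.98 in⁴, I_y ≈ 1.34 in⁴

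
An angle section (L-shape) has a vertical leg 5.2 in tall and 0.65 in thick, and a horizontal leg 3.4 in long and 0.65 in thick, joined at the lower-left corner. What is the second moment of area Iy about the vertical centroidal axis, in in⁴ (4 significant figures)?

Iy ≈ 4.624 in⁴

Treat the section as a set of non-overlapping primitives; coordinates are from the bounding-box lower-left.
Vertical leg: 0.65 × 5.2, A = 3.38 in², x = 0.325 in, Ī = 0.119004 in⁴.
Horizontal leg (remainder): 2.75 × 0.65, A = 1.7875 in², x = 2.025 in, Ī = 1.1265 in⁴.
Centroid: x̄ = ΣA·x / ΣA = 0.91305 in.
Transfer each piece to the vertical centroidal axis using Ī + A·d² with d = x − 0.91305:
  vertical leg: d = -0.58805 in → contributes +1.28782 in⁴
  horizontal leg (remainder): d = 1.11195 in → contributes +3.33662 in⁴
Total I = 4.62444 in⁴.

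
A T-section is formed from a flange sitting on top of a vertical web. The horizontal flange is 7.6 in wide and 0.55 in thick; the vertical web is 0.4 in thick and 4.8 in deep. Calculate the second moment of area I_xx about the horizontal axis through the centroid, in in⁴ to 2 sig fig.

Split into non-overlapping primitives; take the origin at the lower-left of the bounding box.
Flange: 7.6 × 0.55, A = 4.18 in², y = 5.075 in, Ī = 0.1054 in⁴.
Web: 0.4 × 4.8, A = 1.92 in², y = 2.4 in, Ī = 3.686 in⁴.
Centroid: ȳ = ΣA·y / ΣA = 4.233 in.
Transfer each piece to the horizontal axis through the centroid using Ī + A·d² with d = y − 4.233:
  flange: d = 0.842 in → contributes +3.069 in⁴
  web: d = -1.833 in → contributes +10.14 in⁴
Total I = 13.21 in⁴.

I_xx ≈ 13 in⁴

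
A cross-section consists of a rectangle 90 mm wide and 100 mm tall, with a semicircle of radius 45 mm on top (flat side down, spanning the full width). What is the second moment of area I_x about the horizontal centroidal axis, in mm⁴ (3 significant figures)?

I_x ≈ 1.92 × 10⁷ mm⁴

Split into non-overlapping primitives; take the origin at the lower-left of the bounding box.
Rectangular body: 90 × 100, A = 9 000 mm², y = 50 mm, Ī = 7 500 000 mm⁴.
Semicircular cap: semicircle r = 45, A = 3180.9 mm², y = 119.1 mm, Ī = 450 072 mm⁴.
Centroid: ȳ = ΣA·y / ΣA = 68.044 mm.
Transfer each piece to the horizontal centroidal axis using Ī + A·d² with d = y − 68.044:
  rectangular body: d = -18.044 mm → contributes +10 430 317 mm⁴
  semicircular cap: d = 51.054 mm → contributes +8 741 174 mm⁴
Total I = 19 171 491 mm⁴.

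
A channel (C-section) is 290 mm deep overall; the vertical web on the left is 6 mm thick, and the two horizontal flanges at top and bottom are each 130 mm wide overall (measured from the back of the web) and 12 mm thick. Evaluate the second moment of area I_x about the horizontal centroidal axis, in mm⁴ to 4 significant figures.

Split into non-overlapping primitives; take the origin at the lower-left of the bounding box.
Web: 6 × 290, A = 1 740 mm², y = 145 mm, Ī = 12 194 500 mm⁴.
Top flange (beyond web): 124 × 12, A = 1 488 mm², y = 284 mm, Ī = 17 856 mm⁴.
Bottom flange (beyond web): 124 × 12, A = 1 488 mm², y = 6 mm, Ī = 17 856 mm⁴.
By symmetry the centroid is at mid-height, ȳ = 145 mm.
Transfer each piece to the horizontal centroidal axis using Ī + A·d² with d = y − 145:
  web: d = 0 mm → contributes +12 194 500 mm⁴
  top flange (beyond web): d = 139 mm → contributes +28 767 504 mm⁴
  bottom flange (beyond web): d = -139 mm → contributes +28 767 504 mm⁴
Total I = 69 729 508 mm⁴.

I_x ≈ 6.973 × 10⁷ mm⁴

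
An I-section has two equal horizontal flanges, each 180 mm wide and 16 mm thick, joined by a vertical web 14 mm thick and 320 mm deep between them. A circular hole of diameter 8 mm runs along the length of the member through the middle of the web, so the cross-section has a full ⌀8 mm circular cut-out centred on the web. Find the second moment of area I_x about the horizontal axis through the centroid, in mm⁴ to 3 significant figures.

I_x ≈ 2.01 × 10⁸ mm⁴

Break the section into simple shapes (no overlaps), measuring from the bottom-left corner of the bounding box.
Bottom flange: 180 × 16, A = 2 880 mm², y = 8 mm, Ī = 61 440 mm⁴.
Web: 14 × 320, A = 4 480 mm², y = 176 mm, Ī = 38 229 333 mm⁴.
Top flange: 180 × 16, A = 2 880 mm², y = 344 mm, Ī = 61 440 mm⁴.
Hole (subtracted): ⌀8, A = 50.265 mm², y = 176 mm, Ī = 201.06 mm⁴.
By symmetry the centroid is at mid-height, ȳ = 176 mm.
Transfer each piece to the horizontal axis through the centroid using Ī + A·d² with d = y − 176:
  bottom flange: d = -168 mm → contributes +81 346 560 mm⁴
  web: d = 0 mm → contributes +38 229 333 mm⁴
  top flange: d = 168 mm → contributes +81 346 560 mm⁴
  hole: d = 0 mm → contributes −201.06 mm⁴
Total I = 200 922 252 mm⁴.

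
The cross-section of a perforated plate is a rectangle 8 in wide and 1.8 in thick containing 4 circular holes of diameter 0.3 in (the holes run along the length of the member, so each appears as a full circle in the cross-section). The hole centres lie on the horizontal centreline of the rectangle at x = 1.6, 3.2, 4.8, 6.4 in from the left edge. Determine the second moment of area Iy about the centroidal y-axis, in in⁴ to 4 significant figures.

Iy ≈ 75.89 in⁴

Break the section into simple shapes (no overlaps), measuring from the bottom-left corner of the bounding box.
Plate: 8 × 1.8, A = 14.4 in², x = 4 in, Ī = 76.8 in⁴.
Hole 1 (subtracted): ⌀0.3, A = 0.0706858 in², x = 1.6 in, Ī = 0.000397608 in⁴.
Hole 2 (subtracted): ⌀0.3, A = 0.0706858 in², x = 3.2 in, Ī = 0.000397608 in⁴.
Hole 3 (subtracted): ⌀0.3, A = 0.0706858 in², x = 4.8 in, Ī = 0.000397608 in⁴.
Hole 4 (subtracted): ⌀0.3, A = 0.0706858 in², x = 6.4 in, Ī = 0.000397608 in⁴.
By symmetry the centroid is at mid-width, x̄ = 4 in.
Transfer each piece to the centroidal y-axis using Ī + A·d² with d = x − 4:
  plate: d = 0 in → contributes +76.8 in⁴
  hole 1: d = -2.4 in → contributes −0.407548 in⁴
  hole 2: d = -0.8 in → contributes −0.0456365 in⁴
  hole 3: d = 0.8 in → contributes −0.0456365 in⁴
  hole 4: d = 2.4 in → contributes −0.407548 in⁴
Total I = 75.8936 in⁴.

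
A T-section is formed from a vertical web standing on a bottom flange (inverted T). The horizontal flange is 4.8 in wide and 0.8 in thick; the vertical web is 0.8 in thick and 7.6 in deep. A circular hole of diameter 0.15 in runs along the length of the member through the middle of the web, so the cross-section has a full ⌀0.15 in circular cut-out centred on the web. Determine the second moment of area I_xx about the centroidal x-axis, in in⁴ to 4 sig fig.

I_xx ≈ 70.94 in⁴

Break the section into simple shapes (no overlaps), measuring from the bottom-left corner of the bounding box.
Flange: 4.8 × 0.8, A = 3.84 in², y = 0.4 in, Ī = 0.2048 in⁴.
Web: 0.8 × 7.6, A = 6.08 in², y = 4.6 in, Ī = 29.2651 in⁴.
Hole (subtracted): ⌀0.15, A = 0.0176715 in², y = 4.6 in, Ī = 0.0000248505 in⁴.
Centroid: ȳ = ΣA·y / ΣA = 2.97129 in.
Transfer each piece to the centroidal x-axis using Ī + A·d² with d = y − 2.97129:
  flange: d = -2.57129 in → contributes +25.5931 in⁴
  web: d = 1.62871 in → contributes +45.3934 in⁴
  hole: d = 1.62871 in → contributes −0.0469017 in⁴
Total I = 70.9396 in⁴.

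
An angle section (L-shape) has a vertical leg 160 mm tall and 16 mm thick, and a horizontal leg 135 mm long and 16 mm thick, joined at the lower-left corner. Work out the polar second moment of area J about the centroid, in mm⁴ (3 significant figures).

J ≈ 1.84 × 10⁷ mm⁴

Decompose the section into non-overlapping parts with the origin at the bottom-left of its bounding rectangle.
Vertical leg: 16 × 160, A = 2 560 mm², y = 80 mm, Ī = 5 461 333 mm⁴.
Horizontal leg (remainder): 119 × 16, A = 1 904 mm², y = 8 mm, Ī = 40 619 mm⁴.
Centroid: ȳ = ΣA·y / ΣA = 49.29 mm.
Transfer each piece to the centroidal x-axis using Ī + A·d² with d = y − 49.29:
  vertical leg: d = 30.71 mm → contributes +7 875 629 mm⁴
  horizontal leg (remainder): d = -41.29 mm → contributes +3 286 731 mm⁴
Total I = 11 162 360 mm⁴.
For the y-axis: x̄ = 36.79 mm.
Repeating about the centroidal y-axis gives I_y = 7 276 460 mm⁴.
Polar second moment: J = I_x + I_y = 18 438 819 mm⁴.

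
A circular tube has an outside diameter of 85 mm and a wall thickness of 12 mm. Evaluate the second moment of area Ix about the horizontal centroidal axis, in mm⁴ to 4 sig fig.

Treat the section as a set of non-overlapping primitives; coordinates are from the bounding-box lower-left.
Outer circle: ⌀85, A = 5674.5 mm², y = 42.5 mm, Ī = 2 562 392 mm⁴.
Bore (subtracted): ⌀61, A = 2922.47 mm², y = 42.5 mm, Ī = 679 656 mm⁴.
By symmetry the centroid is at mid-height, ȳ = 42.5 mm.
All pieces are centred on the horizontal centroidal axis, so I = ΣĪ (holes subtracted) = 1 882 736 mm⁴.

Ix ≈ 1.883 × 10⁶ mm⁴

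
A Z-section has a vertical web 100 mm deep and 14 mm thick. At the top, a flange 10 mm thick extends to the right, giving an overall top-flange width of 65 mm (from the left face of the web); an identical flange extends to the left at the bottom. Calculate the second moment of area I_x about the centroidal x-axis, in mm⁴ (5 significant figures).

I_x ≈ 3.2407 × 10⁶ mm⁴

Break the section into simple shapes (no overlaps), measuring from the bottom-left corner of the bounding box.
Web: 14 × 100, A = 1 400 mm², y = 50 mm, Ī = 1 166 667 mm⁴.
Top flange (beyond web): 51 × 10, A = 510 mm², y = 95 mm, Ī = 4 250 mm⁴.
Bottom flange (beyond web): 51 × 10, A = 510 mm², y = 5 mm, Ī = 4 250 mm⁴.
Centroid: ȳ = ΣA·y / ΣA = 50 mm.
Transfer each piece to the centroidal x-axis using Ī + A·d² with d = y − 50:
  web: d = 0 mm → contributes +1 166 667 mm⁴
  top flange (beyond web): d = 45 mm → contributes +1 037 000 mm⁴
  bottom flange (beyond web): d = -45 mm → contributes +1 037 000 mm⁴
Total I = 3 240 667 mm⁴.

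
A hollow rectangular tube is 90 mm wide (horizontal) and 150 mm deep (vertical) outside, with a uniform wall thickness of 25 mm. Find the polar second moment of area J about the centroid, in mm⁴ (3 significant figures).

J ≈ 3.06 × 10⁷ mm⁴

Decompose the section into non-overlapping parts with the origin at the bottom-left of its bounding rectangle.
Outer rectangle: 90 × 150, A = 13 500 mm², y = 75 mm, Ī = 25 312 500 mm⁴.
Inner void (subtracted): 40 × 100, A = 4 000 mm², y = 75 mm, Ī = 3 333 333 mm⁴.
By symmetry the centroid is at mid-height, ȳ = 75 mm.
All pieces are centred on the centroidal x-axis, so I = ΣĪ (holes subtracted) = 21 979 167 mm⁴.
Repeating about the centroidal y-axis gives I_y = 8 579 167 mm⁴.
Polar second moment: J = I_x + I_y = 30 558 333 mm⁴.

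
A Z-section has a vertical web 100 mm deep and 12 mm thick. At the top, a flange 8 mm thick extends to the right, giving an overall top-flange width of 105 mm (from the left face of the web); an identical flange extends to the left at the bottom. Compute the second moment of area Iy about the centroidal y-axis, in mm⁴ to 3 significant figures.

Iy ≈ 5.19 × 10⁶ mm⁴

Split into non-overlapping primitives; take the origin at the lower-left of the bounding box.
Web: 12 × 100, A = 1 200 mm², x = 99 mm, Ī = 14 400 mm⁴.
Top flange (beyond web): 93 × 8, A = 744 mm², x = 151.5 mm, Ī = 536 238 mm⁴.
Bottom flange (beyond web): 93 × 8, A = 744 mm², x = 46.5 mm, Ī = 536 238 mm⁴.
Centroid: x̄ = ΣA·x / ΣA = 99 mm.
Transfer each piece to the centroidal y-axis using Ī + A·d² with d = x − 99:
  web: d = 0 mm → contributes +14 400 mm⁴
  top flange (beyond web): d = 52.5 mm → contributes +2 586 888 mm⁴
  bottom flange (beyond web): d = -52.5 mm → contributes +2 586 888 mm⁴
Total I = 5 188 176 mm⁴.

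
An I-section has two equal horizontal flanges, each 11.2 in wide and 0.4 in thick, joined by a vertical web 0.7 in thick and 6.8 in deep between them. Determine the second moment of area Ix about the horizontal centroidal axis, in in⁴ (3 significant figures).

Ix ≈ 135 in⁴

Split into non-overlapping primitives; take the origin at the lower-left of the bounding box.
Bottom flange: 11.2 × 0.4, A = 4.48 in², y = 0.2 in, Ī = 0.059733 in⁴.
Web: 0.7 × 6.8, A = 4.76 in², y = 3.8 in, Ī = 18.342 in⁴.
Top flange: 11.2 × 0.4, A = 4.48 in², y = 7.4 in, Ī = 0.059733 in⁴.
By symmetry the centroid is at mid-height, ȳ = 3.8 in.
Transfer each piece to the horizontal centroidal axis using Ī + A·d² with d = y − 3.8:
  bottom flange: d = -3.6 in → contributes +58.121 in⁴
  web: d = 0 in → contributes +18.342 in⁴
  top flange: d = 3.6 in → contributes +58.121 in⁴
Total I = 134.58 in⁴.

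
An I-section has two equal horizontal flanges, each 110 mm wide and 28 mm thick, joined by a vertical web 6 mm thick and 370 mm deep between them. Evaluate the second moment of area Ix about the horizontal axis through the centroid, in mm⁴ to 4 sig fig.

Split into non-overlapping primitives; take the origin at the lower-left of the bounding box.
Bottom flange: 110 × 28, A = 3 080 mm², y = 14 mm, Ī = 201 227 mm⁴.
Web: 6 × 370, A = 2 220 mm², y = 213 mm, Ī = 25 326 500 mm⁴.
Top flange: 110 × 28, A = 3 080 mm², y = 412 mm, Ī = 201 227 mm⁴.
By symmetry the centroid is at mid-height, ȳ = 213 mm.
Transfer each piece to the horizontal axis through the centroid using Ī + A·d² with d = y − 213:
  bottom flange: d = -199 mm → contributes +122 172 307 mm⁴
  web: d = 0 mm → contributes +25 326 500 mm⁴
  top flange: d = 199 mm → contributes +122 172 307 mm⁴
Total I = 269 671 113 mm⁴.

Ix ≈ 2.697 × 10⁸ mm⁴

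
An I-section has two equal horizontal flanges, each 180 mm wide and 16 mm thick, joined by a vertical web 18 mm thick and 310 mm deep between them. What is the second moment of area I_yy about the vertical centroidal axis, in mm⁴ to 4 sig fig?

Break the section into simple shapes (no overlaps), measuring from the bottom-left corner of the bounding box.
Bottom flange: 180 × 16, A = 2 880 mm², x = 90 mm, Ī = 7 776 000 mm⁴.
Web: 18 × 310, A = 5 580 mm², x = 90 mm, Ī = 150 660 mm⁴.
Top flange: 180 × 16, A = 2 880 mm², x = 90 mm, Ī = 7 776 000 mm⁴.
By symmetry the centroid is at mid-width, x̄ = 90 mm.
All pieces are centred on the vertical centroidal axis, so I = ΣĪ = 15 702 660 mm⁴.

I_yy ≈ 1.570 × 10⁷ mm⁴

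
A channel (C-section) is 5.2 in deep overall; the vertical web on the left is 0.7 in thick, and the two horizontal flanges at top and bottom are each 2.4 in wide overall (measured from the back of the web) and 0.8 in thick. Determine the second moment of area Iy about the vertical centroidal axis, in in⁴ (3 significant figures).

Decompose the section into non-overlapping parts with the origin at the bottom-left of its bounding rectangle.
Web: 0.7 × 5.2, A = 3.64 in², x = 0.35 in, Ī = 0.14863 in⁴.
Top flange (beyond web): 1.7 × 0.8, A = 1.36 in², x = 1.55 in, Ī = 0.32753 in⁴.
Bottom flange (beyond web): 1.7 × 0.8, A = 1.36 in², x = 1.55 in, Ī = 0.32753 in⁴.
Centroid: x̄ = ΣA·x / ΣA = 0.86321 in.
Transfer each piece to the vertical centroidal axis using Ī + A·d² with d = x − 0.86321:
  web: d = -0.51321 in → contributes +1.1073 in⁴
  top flange (beyond web): d = 0.68679 in → contributes +0.96902 in⁴
  bottom flange (beyond web): d = 0.68679 in → contributes +0.96902 in⁴
Total I = 3.0454 in⁴.

Iy ≈ 3.05 in⁴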